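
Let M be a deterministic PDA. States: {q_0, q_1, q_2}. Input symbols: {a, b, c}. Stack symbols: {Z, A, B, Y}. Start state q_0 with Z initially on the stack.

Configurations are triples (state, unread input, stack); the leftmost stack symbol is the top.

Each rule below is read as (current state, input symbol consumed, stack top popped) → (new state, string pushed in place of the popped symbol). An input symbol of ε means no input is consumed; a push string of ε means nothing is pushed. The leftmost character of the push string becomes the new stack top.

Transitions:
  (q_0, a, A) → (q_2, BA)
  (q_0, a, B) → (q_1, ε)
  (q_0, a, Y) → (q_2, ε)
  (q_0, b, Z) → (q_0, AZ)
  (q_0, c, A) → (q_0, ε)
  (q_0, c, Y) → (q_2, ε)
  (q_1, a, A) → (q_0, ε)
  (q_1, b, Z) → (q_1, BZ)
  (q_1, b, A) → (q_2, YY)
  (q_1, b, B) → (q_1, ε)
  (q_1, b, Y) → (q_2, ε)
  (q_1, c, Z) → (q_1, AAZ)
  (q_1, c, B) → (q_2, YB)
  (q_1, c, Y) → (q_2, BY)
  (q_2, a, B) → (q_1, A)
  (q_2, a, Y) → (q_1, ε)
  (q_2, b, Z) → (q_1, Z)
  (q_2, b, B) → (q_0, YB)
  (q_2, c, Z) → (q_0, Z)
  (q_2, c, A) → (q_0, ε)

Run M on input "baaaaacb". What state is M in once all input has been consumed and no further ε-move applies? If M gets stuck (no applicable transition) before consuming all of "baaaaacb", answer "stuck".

(q_0, baaaaacb, Z) ⊢ (q_0, aaaaacb, AZ) ⊢ (q_2, aaaacb, BAZ) ⊢ (q_1, aaacb, AAZ) ⊢ (q_0, aacb, AZ) ⊢ (q_2, acb, BAZ) ⊢ (q_1, cb, AAZ)
No transition for (q_1, c, top A); M blocks with input cb remaining.

stuck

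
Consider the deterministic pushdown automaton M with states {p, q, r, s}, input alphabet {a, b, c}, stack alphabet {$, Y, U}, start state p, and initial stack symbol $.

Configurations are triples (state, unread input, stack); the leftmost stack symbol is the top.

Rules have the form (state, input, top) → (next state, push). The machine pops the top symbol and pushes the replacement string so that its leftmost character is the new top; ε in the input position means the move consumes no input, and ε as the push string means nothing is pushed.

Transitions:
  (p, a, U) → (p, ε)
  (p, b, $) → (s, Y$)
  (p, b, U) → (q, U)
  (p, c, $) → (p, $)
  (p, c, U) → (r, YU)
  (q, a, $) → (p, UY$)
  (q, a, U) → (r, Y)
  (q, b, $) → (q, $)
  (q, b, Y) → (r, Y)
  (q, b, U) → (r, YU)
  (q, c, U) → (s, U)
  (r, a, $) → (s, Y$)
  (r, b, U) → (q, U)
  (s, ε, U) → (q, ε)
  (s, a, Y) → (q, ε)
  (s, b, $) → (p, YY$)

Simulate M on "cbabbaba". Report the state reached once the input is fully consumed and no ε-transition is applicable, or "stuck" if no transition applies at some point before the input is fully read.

(p, cbabbaba, $)
  read c, top $: go to p, push $ → (p, babbaba, $)
  read b, top $: go to s, push Y$ → (s, abbaba, Y$)
  read a, top Y: go to q, push ε → (q, bbaba, $)
  read b, top $: go to q, push $ → (q, baba, $)
  read b, top $: go to q, push $ → (q, aba, $)
  read a, top $: go to p, push UY$ → (p, ba, UY$)
  read b, top U: go to q, push U → (q, a, UY$)
  read a, top U: go to r, push Y → (r, ε, YY$)
All input consumed; M is in state r.

r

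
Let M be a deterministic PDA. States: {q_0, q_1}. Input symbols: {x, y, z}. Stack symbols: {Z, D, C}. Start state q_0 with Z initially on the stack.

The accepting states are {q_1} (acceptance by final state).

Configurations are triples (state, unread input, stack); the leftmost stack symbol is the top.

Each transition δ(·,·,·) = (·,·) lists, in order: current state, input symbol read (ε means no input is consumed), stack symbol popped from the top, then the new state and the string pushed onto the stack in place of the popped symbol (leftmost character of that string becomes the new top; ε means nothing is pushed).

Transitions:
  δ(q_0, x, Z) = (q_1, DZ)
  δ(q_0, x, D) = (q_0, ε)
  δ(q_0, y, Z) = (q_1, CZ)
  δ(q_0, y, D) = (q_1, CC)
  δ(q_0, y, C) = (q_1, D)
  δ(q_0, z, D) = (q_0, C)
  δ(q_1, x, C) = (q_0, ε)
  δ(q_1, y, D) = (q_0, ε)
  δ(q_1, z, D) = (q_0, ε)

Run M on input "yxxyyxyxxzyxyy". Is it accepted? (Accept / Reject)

(q_0, yxxyyxyxxzyxyy, Z) ⊢ (q_1, xxyyxyxxzyxyy, CZ) ⊢ (q_0, xyyxyxxzyxyy, Z) ⊢ (q_1, yyxyxxzyxyy, DZ) ⊢ (q_0, yxyxxzyxyy, Z) ⊢ (q_1, xyxxzyxyy, CZ) ⊢ (q_0, yxxzyxyy, Z) ⊢ (q_1, xxzyxyy, CZ) ⊢ (q_0, xzyxyy, Z) ⊢ (q_1, zyxyy, DZ) ⊢ (q_0, yxyy, Z) ⊢ (q_1, xyy, CZ) ⊢ (q_0, yy, Z) ⊢ (q_1, y, CZ)
No transition applies at (q_1, y, CZ); input not fully consumed.

Reject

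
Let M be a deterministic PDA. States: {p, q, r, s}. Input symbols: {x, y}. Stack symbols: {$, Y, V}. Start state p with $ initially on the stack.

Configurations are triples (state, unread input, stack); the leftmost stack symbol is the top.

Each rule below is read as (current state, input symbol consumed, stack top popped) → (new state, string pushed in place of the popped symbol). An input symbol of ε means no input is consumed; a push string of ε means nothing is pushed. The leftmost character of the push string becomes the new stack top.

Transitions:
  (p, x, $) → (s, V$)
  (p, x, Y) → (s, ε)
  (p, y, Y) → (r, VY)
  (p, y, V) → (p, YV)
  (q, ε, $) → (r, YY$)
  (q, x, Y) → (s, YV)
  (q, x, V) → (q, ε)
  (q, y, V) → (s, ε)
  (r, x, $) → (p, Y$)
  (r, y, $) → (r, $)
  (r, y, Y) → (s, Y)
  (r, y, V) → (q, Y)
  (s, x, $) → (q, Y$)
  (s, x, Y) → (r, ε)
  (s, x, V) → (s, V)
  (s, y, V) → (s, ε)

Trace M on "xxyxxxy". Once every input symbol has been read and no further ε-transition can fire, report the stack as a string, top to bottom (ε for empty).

Y$

(p, xxyxxxy, $) ⊢ (s, xyxxxy, V$) ⊢ (s, yxxxy, V$) ⊢ (s, xxxy, $) ⊢ (q, xxy, Y$) ⊢ (s, xy, YV$) ⊢ (r, y, V$) ⊢ (q, ε, Y$)
All input consumed in state q with stack Y$.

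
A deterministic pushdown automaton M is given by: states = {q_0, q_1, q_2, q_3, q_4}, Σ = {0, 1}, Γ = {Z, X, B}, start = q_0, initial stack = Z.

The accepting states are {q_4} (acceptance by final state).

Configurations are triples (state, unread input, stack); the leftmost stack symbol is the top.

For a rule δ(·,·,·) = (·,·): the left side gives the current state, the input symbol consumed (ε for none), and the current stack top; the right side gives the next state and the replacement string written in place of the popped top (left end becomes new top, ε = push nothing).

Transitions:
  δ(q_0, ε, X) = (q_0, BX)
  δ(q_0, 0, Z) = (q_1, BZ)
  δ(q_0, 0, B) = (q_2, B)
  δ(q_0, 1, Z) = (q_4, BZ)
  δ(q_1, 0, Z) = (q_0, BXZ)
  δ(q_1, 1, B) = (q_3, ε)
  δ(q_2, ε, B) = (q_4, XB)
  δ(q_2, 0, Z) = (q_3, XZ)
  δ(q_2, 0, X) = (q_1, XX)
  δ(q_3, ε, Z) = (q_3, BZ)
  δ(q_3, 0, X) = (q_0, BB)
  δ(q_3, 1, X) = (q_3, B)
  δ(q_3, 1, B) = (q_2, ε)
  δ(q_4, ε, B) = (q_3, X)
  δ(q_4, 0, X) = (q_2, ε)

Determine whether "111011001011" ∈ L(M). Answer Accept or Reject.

(q_0, 111011001011, Z) ⊢ (q_4, 11011001011, BZ) ⊢ (q_3, 11011001011, XZ) ⊢ (q_3, 1011001011, BZ) ⊢ (q_2, 011001011, Z) ⊢ (q_3, 11001011, XZ) ⊢ (q_3, 1001011, BZ) ⊢ (q_2, 001011, Z) ⊢ (q_3, 01011, XZ) ⊢ (q_0, 1011, BBZ)
No transition applies at (q_0, 1011, BBZ); input not fully consumed.

Reject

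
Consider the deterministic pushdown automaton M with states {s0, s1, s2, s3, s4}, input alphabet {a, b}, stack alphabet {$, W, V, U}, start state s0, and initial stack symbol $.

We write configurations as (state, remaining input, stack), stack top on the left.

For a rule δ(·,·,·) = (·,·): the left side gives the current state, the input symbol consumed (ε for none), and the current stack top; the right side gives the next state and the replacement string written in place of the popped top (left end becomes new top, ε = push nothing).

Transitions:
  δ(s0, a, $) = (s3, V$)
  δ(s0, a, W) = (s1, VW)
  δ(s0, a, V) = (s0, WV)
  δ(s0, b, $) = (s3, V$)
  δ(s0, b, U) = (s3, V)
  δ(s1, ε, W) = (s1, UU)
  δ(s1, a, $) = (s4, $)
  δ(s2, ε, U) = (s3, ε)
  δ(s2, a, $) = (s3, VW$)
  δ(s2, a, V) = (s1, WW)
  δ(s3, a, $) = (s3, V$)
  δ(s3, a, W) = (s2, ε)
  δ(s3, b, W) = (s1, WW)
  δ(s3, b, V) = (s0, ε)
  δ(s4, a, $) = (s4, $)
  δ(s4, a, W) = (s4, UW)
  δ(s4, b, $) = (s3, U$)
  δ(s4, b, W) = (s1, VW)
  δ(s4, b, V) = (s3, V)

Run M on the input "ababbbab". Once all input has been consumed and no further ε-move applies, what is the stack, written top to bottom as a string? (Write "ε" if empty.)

(s0, ababbbab, $)
  read a, top $: go to s3, push V$ → (s3, babbbab, V$)
  read b, top V: go to s0, push ε → (s0, abbbab, $)
  read a, top $: go to s3, push V$ → (s3, bbbab, V$)
  read b, top V: go to s0, push ε → (s0, bbab, $)
  read b, top $: go to s3, push V$ → (s3, bab, V$)
  read b, top V: go to s0, push ε → (s0, ab, $)
  read a, top $: go to s3, push V$ → (s3, b, V$)
  read b, top V: go to s0, push ε → (s0, ε, $)
All input consumed in state s0 with stack $.

$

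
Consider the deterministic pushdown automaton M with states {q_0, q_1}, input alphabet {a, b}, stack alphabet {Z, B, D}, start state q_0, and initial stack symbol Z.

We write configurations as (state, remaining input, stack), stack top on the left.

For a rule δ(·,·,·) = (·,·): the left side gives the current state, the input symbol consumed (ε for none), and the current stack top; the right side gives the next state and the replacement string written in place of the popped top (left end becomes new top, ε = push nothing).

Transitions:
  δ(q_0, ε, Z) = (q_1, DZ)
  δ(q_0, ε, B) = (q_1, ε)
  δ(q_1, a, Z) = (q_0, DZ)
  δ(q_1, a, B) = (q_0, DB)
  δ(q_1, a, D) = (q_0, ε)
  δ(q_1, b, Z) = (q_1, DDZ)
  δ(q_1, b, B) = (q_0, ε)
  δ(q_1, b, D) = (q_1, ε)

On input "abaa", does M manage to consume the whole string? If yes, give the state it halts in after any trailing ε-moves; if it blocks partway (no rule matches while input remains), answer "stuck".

(q_0, abaa, Z)
  ε-move, top Z: go to q_1, push DZ → (q_1, abaa, DZ)
  read a, top D: go to q_0, push ε → (q_0, baa, Z)
  ε-move, top Z: go to q_1, push DZ → (q_1, baa, DZ)
  read b, top D: go to q_1, push ε → (q_1, aa, Z)
  read a, top Z: go to q_0, push DZ → (q_0, a, DZ)
No transition for (q_0, a, top D); M blocks with input a remaining.

stuck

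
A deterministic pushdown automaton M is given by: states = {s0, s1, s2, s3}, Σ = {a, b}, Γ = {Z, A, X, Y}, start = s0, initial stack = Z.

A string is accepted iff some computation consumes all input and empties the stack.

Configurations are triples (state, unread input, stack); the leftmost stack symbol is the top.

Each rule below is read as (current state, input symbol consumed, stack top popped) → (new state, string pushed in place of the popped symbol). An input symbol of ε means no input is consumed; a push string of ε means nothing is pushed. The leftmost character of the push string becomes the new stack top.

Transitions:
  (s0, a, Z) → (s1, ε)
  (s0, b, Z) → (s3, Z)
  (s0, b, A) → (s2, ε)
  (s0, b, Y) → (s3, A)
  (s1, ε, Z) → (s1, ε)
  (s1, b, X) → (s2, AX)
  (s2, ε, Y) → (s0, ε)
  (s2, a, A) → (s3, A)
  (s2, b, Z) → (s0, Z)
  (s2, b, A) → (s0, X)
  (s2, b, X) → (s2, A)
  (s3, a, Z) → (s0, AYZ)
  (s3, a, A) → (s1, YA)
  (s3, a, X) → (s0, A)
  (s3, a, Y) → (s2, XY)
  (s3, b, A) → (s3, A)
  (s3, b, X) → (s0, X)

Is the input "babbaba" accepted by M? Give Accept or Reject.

Accept

(s0, babbaba, Z)
  read b, top Z: go to s3, push Z → (s3, abbaba, Z)
  read a, top Z: go to s0, push AYZ → (s0, bbaba, AYZ)
  read b, top A: go to s2, push ε → (s2, baba, YZ)
  ε-move, top Y: go to s0, push ε → (s0, baba, Z)
  read b, top Z: go to s3, push Z → (s3, aba, Z)
  read a, top Z: go to s0, push AYZ → (s0, ba, AYZ)
  read b, top A: go to s2, push ε → (s2, a, YZ)
  ε-move, top Y: go to s0, push ε → (s0, a, Z)
  read a, top Z: go to s1, push ε → (s1, ε, ε)
All input consumed and the stack is empty.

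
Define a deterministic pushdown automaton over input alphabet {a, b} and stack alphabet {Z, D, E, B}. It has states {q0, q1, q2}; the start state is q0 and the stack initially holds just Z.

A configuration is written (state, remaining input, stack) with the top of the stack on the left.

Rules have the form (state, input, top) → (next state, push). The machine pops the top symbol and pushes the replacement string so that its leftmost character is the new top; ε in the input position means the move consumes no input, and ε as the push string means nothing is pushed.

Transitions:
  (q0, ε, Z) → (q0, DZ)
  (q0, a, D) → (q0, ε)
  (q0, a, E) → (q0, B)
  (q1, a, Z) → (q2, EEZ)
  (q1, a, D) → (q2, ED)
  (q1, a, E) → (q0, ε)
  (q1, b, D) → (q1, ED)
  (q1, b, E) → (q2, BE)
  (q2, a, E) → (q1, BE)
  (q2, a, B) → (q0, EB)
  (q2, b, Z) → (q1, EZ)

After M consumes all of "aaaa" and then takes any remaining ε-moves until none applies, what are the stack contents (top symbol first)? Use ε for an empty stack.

(q0, aaaa, Z)
  ε-move, top Z: go to q0, push DZ → (q0, aaaa, DZ)
  read a, top D: go to q0, push ε → (q0, aaa, Z)
  ε-move, top Z: go to q0, push DZ → (q0, aaa, DZ)
  read a, top D: go to q0, push ε → (q0, aa, Z)
  ε-move, top Z: go to q0, push DZ → (q0, aa, DZ)
  read a, top D: go to q0, push ε → (q0, a, Z)
  ε-move, top Z: go to q0, push DZ → (q0, a, DZ)
  read a, top D: go to q0, push ε → (q0, ε, Z)
  ε-move, top Z: go to q0, push DZ → (q0, ε, DZ)
All input consumed in state q0 with stack DZ.

DZ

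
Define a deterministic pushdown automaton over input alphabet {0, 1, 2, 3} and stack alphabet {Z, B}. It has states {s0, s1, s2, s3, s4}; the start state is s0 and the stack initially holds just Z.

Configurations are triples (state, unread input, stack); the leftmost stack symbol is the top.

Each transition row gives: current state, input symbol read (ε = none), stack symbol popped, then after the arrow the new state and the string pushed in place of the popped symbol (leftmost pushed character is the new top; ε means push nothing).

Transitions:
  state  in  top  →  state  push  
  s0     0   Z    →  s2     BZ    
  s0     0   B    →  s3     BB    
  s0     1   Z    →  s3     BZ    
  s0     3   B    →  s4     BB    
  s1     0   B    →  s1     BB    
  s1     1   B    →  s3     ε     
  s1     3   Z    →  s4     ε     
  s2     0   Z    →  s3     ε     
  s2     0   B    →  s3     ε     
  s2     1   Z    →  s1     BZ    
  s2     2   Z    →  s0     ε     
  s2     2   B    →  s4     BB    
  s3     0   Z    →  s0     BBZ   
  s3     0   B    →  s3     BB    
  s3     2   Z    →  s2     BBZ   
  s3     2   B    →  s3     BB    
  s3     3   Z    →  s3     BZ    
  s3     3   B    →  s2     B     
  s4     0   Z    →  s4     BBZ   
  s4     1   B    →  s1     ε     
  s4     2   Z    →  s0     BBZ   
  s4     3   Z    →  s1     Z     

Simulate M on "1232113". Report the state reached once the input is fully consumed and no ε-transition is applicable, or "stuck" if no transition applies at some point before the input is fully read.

s2

(s0, 1232113, Z)
  read 1, top Z: go to s3, push BZ → (s3, 232113, BZ)
  read 2, top B: go to s3, push BB → (s3, 32113, BBZ)
  read 3, top B: go to s2, push B → (s2, 2113, BBZ)
  read 2, top B: go to s4, push BB → (s4, 113, BBBZ)
  read 1, top B: go to s1, push ε → (s1, 13, BBZ)
  read 1, top B: go to s3, push ε → (s3, 3, BZ)
  read 3, top B: go to s2, push B → (s2, ε, BZ)
All input consumed; M is in state s2.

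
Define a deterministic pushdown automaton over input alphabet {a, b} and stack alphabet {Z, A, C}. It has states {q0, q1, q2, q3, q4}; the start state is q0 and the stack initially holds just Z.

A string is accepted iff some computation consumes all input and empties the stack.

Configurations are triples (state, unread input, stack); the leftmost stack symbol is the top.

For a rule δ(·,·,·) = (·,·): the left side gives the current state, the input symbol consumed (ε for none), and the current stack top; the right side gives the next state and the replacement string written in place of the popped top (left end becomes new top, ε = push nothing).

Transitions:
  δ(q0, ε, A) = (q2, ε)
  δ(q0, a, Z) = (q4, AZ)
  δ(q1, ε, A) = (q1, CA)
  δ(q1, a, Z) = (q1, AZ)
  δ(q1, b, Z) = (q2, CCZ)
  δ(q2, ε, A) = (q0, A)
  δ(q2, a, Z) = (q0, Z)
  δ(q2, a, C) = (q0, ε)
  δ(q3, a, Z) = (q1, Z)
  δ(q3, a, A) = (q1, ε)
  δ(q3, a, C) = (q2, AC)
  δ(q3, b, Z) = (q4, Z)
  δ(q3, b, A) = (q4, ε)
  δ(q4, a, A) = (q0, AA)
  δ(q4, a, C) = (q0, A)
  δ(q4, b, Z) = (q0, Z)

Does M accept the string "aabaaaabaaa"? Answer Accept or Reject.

Reject

(q0, aabaaaabaaa, Z) ⊢ (q4, abaaaabaaa, AZ) ⊢ (q0, baaaabaaa, AAZ) ⊢ (q2, baaaabaaa, AZ) ⊢ (q0, baaaabaaa, AZ) ⊢ (q2, baaaabaaa, Z)
No transition applies at (q2, baaaabaaa, Z); input not fully consumed.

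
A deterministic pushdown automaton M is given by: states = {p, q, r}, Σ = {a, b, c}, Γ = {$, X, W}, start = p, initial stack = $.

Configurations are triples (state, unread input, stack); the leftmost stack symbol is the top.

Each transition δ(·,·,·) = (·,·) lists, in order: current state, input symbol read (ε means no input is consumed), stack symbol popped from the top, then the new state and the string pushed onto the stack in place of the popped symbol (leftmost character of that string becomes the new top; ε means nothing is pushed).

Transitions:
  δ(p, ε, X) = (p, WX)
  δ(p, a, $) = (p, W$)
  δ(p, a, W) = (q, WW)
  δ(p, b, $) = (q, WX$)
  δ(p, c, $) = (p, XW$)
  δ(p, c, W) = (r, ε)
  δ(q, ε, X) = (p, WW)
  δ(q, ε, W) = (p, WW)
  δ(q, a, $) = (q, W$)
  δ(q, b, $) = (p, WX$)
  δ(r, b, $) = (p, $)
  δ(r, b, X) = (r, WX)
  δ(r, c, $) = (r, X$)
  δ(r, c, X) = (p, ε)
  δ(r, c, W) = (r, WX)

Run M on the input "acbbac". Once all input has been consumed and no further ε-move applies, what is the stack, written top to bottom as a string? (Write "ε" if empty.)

(p, acbbac, $) ⊢ (p, cbbac, W$) ⊢ (r, bbac, $) ⊢ (p, bac, $) ⊢ (q, ac, WX$) ⊢ (p, ac, WWX$) ⊢ (q, c, WWWX$) ⊢ (p, c, WWWWX$) ⊢ (r, ε, WWWX$)
All input consumed in state r with stack WWWX$.

WWWX$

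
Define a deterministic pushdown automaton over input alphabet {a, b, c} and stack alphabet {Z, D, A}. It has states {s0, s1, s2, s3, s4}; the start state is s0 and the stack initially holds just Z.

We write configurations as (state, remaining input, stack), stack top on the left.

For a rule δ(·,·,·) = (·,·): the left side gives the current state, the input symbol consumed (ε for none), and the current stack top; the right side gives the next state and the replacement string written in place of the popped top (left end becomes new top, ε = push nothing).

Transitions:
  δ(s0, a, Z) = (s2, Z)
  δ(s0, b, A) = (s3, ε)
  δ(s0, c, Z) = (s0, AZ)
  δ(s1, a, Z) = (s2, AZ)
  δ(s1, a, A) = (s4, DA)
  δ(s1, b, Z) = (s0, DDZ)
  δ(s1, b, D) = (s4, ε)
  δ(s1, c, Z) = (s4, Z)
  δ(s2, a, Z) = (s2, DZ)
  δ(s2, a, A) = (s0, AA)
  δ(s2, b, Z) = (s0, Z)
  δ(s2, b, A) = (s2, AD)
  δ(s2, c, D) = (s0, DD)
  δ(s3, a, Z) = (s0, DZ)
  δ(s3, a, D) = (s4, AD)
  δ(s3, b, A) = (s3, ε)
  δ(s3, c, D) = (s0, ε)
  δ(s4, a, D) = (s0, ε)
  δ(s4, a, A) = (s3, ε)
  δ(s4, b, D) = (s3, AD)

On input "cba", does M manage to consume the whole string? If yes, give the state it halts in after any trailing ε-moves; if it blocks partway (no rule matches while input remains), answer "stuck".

s0

(s0, cba, Z)
  read c, top Z: go to s0, push AZ → (s0, ba, AZ)
  read b, top A: go to s3, push ε → (s3, a, Z)
  read a, top Z: go to s0, push DZ → (s0, ε, DZ)
All input consumed; M is in state s0.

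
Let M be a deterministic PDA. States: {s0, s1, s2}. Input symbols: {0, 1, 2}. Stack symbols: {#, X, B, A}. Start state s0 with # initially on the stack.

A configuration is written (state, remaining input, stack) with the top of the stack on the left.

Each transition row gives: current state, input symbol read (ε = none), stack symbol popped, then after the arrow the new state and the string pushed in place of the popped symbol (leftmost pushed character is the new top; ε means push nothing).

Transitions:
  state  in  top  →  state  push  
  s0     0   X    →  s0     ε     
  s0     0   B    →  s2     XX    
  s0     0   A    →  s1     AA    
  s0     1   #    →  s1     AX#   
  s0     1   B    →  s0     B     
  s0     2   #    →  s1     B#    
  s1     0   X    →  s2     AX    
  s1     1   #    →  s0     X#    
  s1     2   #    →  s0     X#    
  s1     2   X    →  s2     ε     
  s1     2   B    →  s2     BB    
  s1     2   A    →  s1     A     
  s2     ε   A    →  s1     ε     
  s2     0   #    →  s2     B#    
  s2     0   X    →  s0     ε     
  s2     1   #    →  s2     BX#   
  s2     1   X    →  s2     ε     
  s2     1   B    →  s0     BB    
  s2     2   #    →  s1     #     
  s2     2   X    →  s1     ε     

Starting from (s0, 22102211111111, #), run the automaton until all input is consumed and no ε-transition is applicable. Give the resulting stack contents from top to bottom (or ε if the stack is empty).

(s0, 22102211111111, #)
  read 2, top #: go to s1, push B# → (s1, 2102211111111, B#)
  read 2, top B: go to s2, push BB → (s2, 102211111111, BB#)
  read 1, top B: go to s0, push BB → (s0, 02211111111, BBB#)
  read 0, top B: go to s2, push XX → (s2, 2211111111, XXBB#)
  read 2, top X: go to s1, push ε → (s1, 211111111, XBB#)
  read 2, top X: go to s2, push ε → (s2, 11111111, BB#)
  read 1, top B: go to s0, push BB → (s0, 1111111, BBB#)
  read 1, top B: go to s0, push B → (s0, 111111, BBB#)
  read 1, top B: go to s0, push B → (s0, 11111, BBB#)
  read 1, top B: go to s0, push B → (s0, 1111, BBB#)
  read 1, top B: go to s0, push B → (s0, 111, BBB#)
  read 1, top B: go to s0, push B → (s0, 11, BBB#)
  read 1, top B: go to s0, push B → (s0, 1, BBB#)
  read 1, top B: go to s0, push B → (s0, ε, BBB#)
All input consumed in state s0 with stack BBB#.

BBB#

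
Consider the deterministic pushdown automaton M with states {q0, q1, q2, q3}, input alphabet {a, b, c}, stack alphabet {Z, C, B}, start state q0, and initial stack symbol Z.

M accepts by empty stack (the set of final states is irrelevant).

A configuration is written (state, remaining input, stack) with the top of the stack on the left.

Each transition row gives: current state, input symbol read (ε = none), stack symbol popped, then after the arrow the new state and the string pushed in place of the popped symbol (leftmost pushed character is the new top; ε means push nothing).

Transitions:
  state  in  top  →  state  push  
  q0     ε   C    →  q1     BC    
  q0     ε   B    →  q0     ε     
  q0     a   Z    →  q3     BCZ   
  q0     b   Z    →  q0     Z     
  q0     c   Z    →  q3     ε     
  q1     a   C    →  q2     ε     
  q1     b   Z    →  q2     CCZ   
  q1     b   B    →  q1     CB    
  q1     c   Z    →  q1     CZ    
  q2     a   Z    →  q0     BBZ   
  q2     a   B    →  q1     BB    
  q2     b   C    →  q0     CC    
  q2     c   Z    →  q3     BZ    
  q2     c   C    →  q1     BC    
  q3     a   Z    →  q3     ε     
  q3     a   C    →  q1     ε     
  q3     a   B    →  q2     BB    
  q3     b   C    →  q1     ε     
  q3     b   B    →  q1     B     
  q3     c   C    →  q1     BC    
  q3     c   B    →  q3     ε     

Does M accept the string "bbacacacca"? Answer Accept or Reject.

(q0, bbacacacca, Z)
  read b, top Z: go to q0, push Z → (q0, bacacacca, Z)
  read b, top Z: go to q0, push Z → (q0, acacacca, Z)
  read a, top Z: go to q3, push BCZ → (q3, cacacca, BCZ)
  read c, top B: go to q3, push ε → (q3, acacca, CZ)
  read a, top C: go to q1, push ε → (q1, cacca, Z)
  read c, top Z: go to q1, push CZ → (q1, acca, CZ)
  read a, top C: go to q2, push ε → (q2, cca, Z)
  read c, top Z: go to q3, push BZ → (q3, ca, BZ)
  read c, top B: go to q3, push ε → (q3, a, Z)
  read a, top Z: go to q3, push ε → (q3, ε, ε)
All input consumed and the stack is empty.

Accept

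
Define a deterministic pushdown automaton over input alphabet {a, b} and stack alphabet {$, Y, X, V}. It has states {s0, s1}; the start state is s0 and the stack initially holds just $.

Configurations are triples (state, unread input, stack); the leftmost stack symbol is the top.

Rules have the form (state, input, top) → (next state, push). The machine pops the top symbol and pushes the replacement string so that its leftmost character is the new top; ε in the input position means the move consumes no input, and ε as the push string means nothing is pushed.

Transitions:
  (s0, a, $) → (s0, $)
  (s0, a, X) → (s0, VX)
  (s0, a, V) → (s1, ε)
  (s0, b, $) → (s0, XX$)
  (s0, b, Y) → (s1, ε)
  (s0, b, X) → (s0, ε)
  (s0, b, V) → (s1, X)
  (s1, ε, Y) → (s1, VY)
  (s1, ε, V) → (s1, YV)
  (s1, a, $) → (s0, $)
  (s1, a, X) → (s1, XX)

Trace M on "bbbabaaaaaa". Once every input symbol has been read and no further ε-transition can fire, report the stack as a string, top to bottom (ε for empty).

XXXXXX$

(s0, bbbabaaaaaa, $)
  read b, top $: go to s0, push XX$ → (s0, bbabaaaaaa, XX$)
  read b, top X: go to s0, push ε → (s0, babaaaaaa, X$)
  read b, top X: go to s0, push ε → (s0, abaaaaaa, $)
  read a, top $: go to s0, push $ → (s0, baaaaaa, $)
  read b, top $: go to s0, push XX$ → (s0, aaaaaa, XX$)
  read a, top X: go to s0, push VX → (s0, aaaaa, VXX$)
  read a, top V: go to s1, push ε → (s1, aaaa, XX$)
  read a, top X: go to s1, push XX → (s1, aaa, XXX$)
  read a, top X: go to s1, push XX → (s1, aa, XXXX$)
  read a, top X: go to s1, push XX → (s1, a, XXXXX$)
  read a, top X: go to s1, push XX → (s1, ε, XXXXXX$)
All input consumed in state s1 with stack XXXXXX$.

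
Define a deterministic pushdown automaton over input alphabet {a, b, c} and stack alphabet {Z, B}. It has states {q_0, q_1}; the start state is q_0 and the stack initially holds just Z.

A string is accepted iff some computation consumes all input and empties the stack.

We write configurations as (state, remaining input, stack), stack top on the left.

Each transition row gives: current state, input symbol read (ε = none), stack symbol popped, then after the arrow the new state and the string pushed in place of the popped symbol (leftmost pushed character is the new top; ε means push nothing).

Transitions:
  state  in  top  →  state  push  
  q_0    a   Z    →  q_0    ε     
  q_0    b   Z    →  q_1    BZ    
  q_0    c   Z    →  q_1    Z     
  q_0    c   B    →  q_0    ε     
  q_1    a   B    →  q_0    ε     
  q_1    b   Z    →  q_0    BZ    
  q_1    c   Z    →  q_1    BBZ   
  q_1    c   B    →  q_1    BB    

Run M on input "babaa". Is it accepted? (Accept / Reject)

Accept

(q_0, babaa, Z)
  read b, top Z: go to q_1, push BZ → (q_1, abaa, BZ)
  read a, top B: go to q_0, push ε → (q_0, baa, Z)
  read b, top Z: go to q_1, push BZ → (q_1, aa, BZ)
  read a, top B: go to q_0, push ε → (q_0, a, Z)
  read a, top Z: go to q_0, push ε → (q_0, ε, ε)
All input consumed and the stack is empty.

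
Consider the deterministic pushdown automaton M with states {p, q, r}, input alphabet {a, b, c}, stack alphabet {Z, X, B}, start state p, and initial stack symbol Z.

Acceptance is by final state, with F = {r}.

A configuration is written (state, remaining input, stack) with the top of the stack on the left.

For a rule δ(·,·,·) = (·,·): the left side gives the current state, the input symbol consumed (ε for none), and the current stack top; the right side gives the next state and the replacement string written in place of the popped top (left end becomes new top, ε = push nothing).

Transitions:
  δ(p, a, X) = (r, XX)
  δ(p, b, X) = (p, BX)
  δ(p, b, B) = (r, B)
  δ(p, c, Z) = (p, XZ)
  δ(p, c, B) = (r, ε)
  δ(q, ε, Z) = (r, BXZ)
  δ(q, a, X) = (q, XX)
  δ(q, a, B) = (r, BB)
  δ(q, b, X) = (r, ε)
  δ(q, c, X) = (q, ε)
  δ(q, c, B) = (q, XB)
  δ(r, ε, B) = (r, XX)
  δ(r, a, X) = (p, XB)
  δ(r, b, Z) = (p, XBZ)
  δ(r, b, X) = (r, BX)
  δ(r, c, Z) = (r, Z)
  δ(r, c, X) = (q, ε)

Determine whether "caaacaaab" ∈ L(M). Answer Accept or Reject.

(p, caaacaaab, Z)
  read c, top Z: go to p, push XZ → (p, aaacaaab, XZ)
  read a, top X: go to r, push XX → (r, aacaaab, XXZ)
  read a, top X: go to p, push XB → (p, acaaab, XBXZ)
  read a, top X: go to r, push XX → (r, caaab, XXBXZ)
  read c, top X: go to q, push ε → (q, aaab, XBXZ)
  read a, top X: go to q, push XX → (q, aab, XXBXZ)
  read a, top X: go to q, push XX → (q, ab, XXXBXZ)
  read a, top X: go to q, push XX → (q, b, XXXXBXZ)
  read b, top X: go to r, push ε → (r, ε, XXXBXZ)
All input consumed; state r ∈ F.

Accept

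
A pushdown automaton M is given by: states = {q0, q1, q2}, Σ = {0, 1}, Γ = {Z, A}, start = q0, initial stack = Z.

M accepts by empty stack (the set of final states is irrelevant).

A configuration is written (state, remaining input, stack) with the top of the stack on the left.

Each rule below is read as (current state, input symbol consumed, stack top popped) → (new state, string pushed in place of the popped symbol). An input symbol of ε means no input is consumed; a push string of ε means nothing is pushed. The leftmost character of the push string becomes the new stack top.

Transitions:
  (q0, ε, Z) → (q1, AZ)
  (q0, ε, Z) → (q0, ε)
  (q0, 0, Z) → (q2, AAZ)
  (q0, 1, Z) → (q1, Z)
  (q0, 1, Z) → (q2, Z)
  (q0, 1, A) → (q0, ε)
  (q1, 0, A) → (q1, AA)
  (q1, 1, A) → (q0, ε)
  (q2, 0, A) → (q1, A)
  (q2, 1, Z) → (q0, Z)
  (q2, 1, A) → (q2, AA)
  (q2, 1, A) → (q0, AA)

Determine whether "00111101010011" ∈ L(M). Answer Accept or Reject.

Reject

No computation consumes all input and empties the stack.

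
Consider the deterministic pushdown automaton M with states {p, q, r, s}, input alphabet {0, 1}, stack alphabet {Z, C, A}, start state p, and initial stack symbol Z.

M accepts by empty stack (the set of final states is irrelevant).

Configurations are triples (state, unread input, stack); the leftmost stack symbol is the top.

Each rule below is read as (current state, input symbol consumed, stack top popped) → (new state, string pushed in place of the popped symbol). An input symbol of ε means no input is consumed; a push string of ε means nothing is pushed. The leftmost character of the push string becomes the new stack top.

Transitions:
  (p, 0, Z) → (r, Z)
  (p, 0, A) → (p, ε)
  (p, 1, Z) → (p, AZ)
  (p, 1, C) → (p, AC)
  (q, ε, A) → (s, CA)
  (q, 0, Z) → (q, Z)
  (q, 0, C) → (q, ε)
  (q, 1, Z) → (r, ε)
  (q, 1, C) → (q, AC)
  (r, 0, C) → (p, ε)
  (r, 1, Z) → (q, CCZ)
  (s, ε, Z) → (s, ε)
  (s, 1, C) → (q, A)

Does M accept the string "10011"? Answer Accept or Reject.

(p, 10011, Z) ⊢ (p, 0011, AZ) ⊢ (p, 011, Z) ⊢ (r, 11, Z) ⊢ (q, 1, CCZ) ⊢ (q, ε, ACCZ) ⊢ (s, ε, CACCZ)
All input consumed; stack is CACCZ, not empty, and no further ε-move applies.

Reject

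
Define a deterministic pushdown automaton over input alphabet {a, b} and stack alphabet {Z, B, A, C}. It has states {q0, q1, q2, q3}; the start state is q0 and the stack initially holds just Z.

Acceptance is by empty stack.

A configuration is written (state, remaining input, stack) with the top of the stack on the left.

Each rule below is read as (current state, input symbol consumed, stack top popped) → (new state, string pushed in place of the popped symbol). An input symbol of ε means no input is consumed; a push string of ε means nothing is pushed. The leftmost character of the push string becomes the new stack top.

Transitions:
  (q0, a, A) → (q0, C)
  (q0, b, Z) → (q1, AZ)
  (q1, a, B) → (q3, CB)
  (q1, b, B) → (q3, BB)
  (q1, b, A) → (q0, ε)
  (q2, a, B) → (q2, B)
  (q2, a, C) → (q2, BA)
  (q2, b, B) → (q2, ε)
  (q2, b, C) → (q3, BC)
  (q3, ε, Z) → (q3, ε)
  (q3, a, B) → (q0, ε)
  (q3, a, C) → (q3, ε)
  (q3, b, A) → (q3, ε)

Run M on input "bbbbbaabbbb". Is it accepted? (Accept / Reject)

Reject

(q0, bbbbbaabbbb, Z)
  read b, top Z: go to q1, push AZ → (q1, bbbbaabbbb, AZ)
  read b, top A: go to q0, push ε → (q0, bbbaabbbb, Z)
  read b, top Z: go to q1, push AZ → (q1, bbaabbbb, AZ)
  read b, top A: go to q0, push ε → (q0, baabbbb, Z)
  read b, top Z: go to q1, push AZ → (q1, aabbbb, AZ)
No transition applies at (q1, aabbbb, AZ); input not fully consumed.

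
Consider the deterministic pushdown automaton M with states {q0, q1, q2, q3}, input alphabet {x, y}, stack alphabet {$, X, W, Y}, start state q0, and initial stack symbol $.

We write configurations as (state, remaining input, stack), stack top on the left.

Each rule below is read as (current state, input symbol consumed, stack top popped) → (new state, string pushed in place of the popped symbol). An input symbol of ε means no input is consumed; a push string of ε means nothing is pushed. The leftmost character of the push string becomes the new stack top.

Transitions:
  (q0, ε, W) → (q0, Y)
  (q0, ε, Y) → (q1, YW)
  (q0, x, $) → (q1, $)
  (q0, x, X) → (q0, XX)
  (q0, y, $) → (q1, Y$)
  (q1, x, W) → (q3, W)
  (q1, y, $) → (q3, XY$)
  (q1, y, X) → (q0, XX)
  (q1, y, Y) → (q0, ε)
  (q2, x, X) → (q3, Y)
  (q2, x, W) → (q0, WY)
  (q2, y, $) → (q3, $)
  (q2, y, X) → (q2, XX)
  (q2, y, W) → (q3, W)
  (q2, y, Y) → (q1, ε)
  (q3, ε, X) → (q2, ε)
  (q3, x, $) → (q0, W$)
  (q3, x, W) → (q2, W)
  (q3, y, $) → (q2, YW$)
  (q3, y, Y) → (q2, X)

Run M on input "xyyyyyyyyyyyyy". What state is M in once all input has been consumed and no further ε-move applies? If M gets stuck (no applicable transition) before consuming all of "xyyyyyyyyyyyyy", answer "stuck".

(q0, xyyyyyyyyyyyyy, $) ⊢ (q1, yyyyyyyyyyyyy, $) ⊢ (q3, yyyyyyyyyyyy, XY$) ⊢ (q2, yyyyyyyyyyyy, Y$) ⊢ (q1, yyyyyyyyyyy, $) ⊢ (q3, yyyyyyyyyy, XY$) ⊢ (q2, yyyyyyyyyy, Y$) ⊢ (q1, yyyyyyyyy, $) ⊢ (q3, yyyyyyyy, XY$) ⊢ (q2, yyyyyyyy, Y$) ⊢ (q1, yyyyyyy, $) ⊢ (q3, yyyyyy, XY$) ⊢ (q2, yyyyyy, Y$) ⊢ (q1, yyyyy, $) ⊢ (q3, yyyy, XY$) ⊢ (q2, yyyy, Y$) ⊢ (q1, yyy, $) ⊢ (q3, yy, XY$) ⊢ (q2, yy, Y$) ⊢ (q1, y, $) ⊢ (q3, ε, XY$) ⊢ (q2, ε, Y$)
All input consumed; M is in state q2.

q2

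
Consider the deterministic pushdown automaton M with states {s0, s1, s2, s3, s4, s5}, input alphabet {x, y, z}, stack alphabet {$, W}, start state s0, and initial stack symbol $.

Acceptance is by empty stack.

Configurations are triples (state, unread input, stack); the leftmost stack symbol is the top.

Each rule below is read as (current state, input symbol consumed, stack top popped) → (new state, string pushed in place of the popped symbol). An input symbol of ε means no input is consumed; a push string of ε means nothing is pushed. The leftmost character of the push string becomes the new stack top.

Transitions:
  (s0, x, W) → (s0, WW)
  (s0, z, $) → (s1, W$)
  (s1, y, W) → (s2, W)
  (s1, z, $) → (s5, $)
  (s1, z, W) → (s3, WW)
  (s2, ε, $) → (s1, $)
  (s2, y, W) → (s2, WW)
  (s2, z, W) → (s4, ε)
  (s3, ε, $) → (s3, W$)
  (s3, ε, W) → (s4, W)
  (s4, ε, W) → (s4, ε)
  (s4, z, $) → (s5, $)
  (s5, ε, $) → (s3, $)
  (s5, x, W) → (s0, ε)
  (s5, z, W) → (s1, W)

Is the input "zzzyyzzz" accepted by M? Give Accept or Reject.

Reject

(s0, zzzyyzzz, $)
  read z, top $: go to s1, push W$ → (s1, zzyyzzz, W$)
  read z, top W: go to s3, push WW → (s3, zyyzzz, WW$)
  ε-move, top W: go to s4, push W → (s4, zyyzzz, WW$)
  ε-move, top W: go to s4, push ε → (s4, zyyzzz, W$)
  ε-move, top W: go to s4, push ε → (s4, zyyzzz, $)
  read z, top $: go to s5, push $ → (s5, yyzzz, $)
  ε-move, top $: go to s3, push $ → (s3, yyzzz, $)
  ε-move, top $: go to s3, push W$ → (s3, yyzzz, W$)
  ε-move, top W: go to s4, push W → (s4, yyzzz, W$)
  ε-move, top W: go to s4, push ε → (s4, yyzzz, $)
No transition applies at (s4, yyzzz, $); input not fully consumed.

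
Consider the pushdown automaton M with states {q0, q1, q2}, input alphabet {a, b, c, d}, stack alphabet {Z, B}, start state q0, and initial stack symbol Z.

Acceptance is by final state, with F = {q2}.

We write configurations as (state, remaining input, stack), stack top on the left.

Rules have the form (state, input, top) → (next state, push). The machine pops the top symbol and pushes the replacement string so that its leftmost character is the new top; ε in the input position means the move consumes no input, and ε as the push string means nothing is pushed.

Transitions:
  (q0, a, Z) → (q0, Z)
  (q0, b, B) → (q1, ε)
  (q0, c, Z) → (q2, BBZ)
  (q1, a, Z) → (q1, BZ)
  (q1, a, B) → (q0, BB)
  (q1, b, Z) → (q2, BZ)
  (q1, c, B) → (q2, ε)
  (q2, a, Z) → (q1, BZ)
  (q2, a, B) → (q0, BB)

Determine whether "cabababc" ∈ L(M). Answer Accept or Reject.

Accept

One accepting computation: (q0, cabababc, Z) ⊢ (q2, abababc, BBZ) ⊢ (q0, bababc, BBBZ) ⊢ (q1, ababc, BBZ) ⊢ (q0, babc, BBBZ) ⊢ (q1, abc, BBZ) ⊢ (q0, bc, BBBZ) ⊢ (q1, c, BBZ) ⊢ (q2, ε, BZ)
All input consumed and state q2 ∈ F.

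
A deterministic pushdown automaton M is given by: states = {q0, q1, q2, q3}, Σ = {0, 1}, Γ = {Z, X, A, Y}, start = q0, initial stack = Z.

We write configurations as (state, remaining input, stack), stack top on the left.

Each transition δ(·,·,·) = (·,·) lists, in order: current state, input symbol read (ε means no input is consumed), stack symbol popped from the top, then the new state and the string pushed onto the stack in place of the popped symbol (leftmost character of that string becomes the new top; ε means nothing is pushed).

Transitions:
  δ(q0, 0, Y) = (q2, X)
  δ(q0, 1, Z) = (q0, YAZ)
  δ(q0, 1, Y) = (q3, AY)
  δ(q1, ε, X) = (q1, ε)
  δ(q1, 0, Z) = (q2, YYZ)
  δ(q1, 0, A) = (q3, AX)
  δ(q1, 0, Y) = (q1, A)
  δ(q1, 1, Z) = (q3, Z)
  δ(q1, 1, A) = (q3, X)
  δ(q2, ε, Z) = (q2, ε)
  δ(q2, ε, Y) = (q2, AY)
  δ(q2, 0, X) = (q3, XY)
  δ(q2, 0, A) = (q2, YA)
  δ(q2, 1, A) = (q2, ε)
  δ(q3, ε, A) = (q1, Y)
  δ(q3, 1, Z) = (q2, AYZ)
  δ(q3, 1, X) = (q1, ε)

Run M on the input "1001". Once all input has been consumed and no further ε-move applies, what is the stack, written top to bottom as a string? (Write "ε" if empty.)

YAZ

(q0, 1001, Z)
  read 1, top Z: go to q0, push YAZ → (q0, 001, YAZ)
  read 0, top Y: go to q2, push X → (q2, 01, XAZ)
  read 0, top X: go to q3, push XY → (q3, 1, XYAZ)
  read 1, top X: go to q1, push ε → (q1, ε, YAZ)
All input consumed in state q1 with stack YAZ.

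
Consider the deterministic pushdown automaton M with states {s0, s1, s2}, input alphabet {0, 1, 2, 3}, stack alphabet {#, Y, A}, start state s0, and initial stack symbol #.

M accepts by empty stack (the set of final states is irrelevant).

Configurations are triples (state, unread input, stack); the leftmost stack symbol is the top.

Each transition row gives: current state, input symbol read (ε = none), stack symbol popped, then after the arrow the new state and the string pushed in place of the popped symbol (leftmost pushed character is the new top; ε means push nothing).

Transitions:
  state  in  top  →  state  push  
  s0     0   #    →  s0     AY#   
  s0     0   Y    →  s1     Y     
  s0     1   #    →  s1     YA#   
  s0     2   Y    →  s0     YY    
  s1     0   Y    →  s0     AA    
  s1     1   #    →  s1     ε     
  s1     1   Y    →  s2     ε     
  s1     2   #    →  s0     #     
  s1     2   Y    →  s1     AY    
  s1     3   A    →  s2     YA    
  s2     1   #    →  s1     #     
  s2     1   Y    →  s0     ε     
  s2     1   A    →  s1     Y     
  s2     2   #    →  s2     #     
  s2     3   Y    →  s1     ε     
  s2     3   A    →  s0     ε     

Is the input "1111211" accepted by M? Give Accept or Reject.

Accept

(s0, 1111211, #)
  read 1, top #: go to s1, push YA# → (s1, 111211, YA#)
  read 1, top Y: go to s2, push ε → (s2, 11211, A#)
  read 1, top A: go to s1, push Y → (s1, 1211, Y#)
  read 1, top Y: go to s2, push ε → (s2, 211, #)
  read 2, top #: go to s2, push # → (s2, 11, #)
  read 1, top #: go to s1, push # → (s1, 1, #)
  read 1, top #: go to s1, push ε → (s1, ε, ε)
All input consumed and the stack is empty.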